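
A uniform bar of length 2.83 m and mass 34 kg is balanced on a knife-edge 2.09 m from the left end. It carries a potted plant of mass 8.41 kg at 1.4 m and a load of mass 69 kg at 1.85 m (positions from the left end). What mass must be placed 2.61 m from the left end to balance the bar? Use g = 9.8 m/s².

Sum moments about the knife-edge (at 2.09 m from the left end) (the support reaction has zero arm there).
Beam weight: 34 × 9.8 = 333.2 N down at 1.415 m → arm 0.675 m, τ = 333.2 × 0.675 = 224.9 N·m counterclockwise.
Potted plant: 8.41 × 9.8 = 82.42 N down at 1.4 m → arm 0.69 m, τ = 82.42 × 0.69 = 56.87 N·m counterclockwise.
Load: 69 × 9.8 = 676.2 N down at 1.85 m → arm 0.24 m, τ = 676.2 × 0.24 = 162.3 N·m counterclockwise.
Net moment of known loads = 444.1 N·m counterclockwise.
An unknown mass m at 2.61 m has arm 0.52 m; its moment is m·g·0.52 clockwise.
Balancing moments: m × 9.8 × 0.52 = 444.1, giving m = 444.1 / (9.8 × 0.52) = 87.1 kg.

m ≈ 87.1 kg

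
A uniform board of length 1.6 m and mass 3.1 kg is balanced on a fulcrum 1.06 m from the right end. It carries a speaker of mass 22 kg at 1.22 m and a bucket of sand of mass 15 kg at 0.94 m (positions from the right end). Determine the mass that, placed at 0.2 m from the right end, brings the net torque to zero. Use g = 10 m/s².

m ≈ 1.06 kg

Sum moments about the fulcrum (at 1.06 m from the right end) (the support reaction has zero arm there).
Beam weight: 3.1 × 10 = 31 N down at 0.8 m → arm 0.26 m, τ = 31 × 0.26 = 8.06 N·m clockwise.
Speaker: 22 × 10 = 220 N down at 1.22 m → arm 0.16 m, τ = 220 × 0.16 = 35.2 N·m counterclockwise.
Bucket of sand: 15 × 10 = 150 N down at 0.94 m → arm 0.12 m, τ = 150 × 0.12 = 18 N·m clockwise.
Net moment of known loads = 9.14 N·m counterclockwise.
An unknown mass m at 0.2 m has arm 0.86 m; its moment is m·g·0.86 clockwise.
Balancing moments: m × 10 × 0.86 = 9.14, giving m = 9.14 / (10 × 0.86) = 1.06 kg.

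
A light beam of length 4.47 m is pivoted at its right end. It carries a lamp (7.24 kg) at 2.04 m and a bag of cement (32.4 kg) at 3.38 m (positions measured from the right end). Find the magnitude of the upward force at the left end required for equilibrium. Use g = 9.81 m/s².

F ≈ 273 N

Take moments about the right end.
Lamp: 7.24 × 9.81 = 71.02 N down at 2.04 m → arm 2.04 m, τ = 71.02 × 2.04 = 144.9 N·m counterclockwise.
Bag of cement: 32.4 × 9.81 = 317.8 N down at 3.38 m → arm 3.38 m, τ = 317.8 × 3.38 = 1074 N·m counterclockwise.
Net moment of the loads = 1219 N·m counterclockwise.
The upward force F acts at the left end, arm 4.47 m, giving F × 4.47 clockwise.
Balancing moments: F × 4.47 = 1219, giving F = 1219 / 4.47 = 273 N.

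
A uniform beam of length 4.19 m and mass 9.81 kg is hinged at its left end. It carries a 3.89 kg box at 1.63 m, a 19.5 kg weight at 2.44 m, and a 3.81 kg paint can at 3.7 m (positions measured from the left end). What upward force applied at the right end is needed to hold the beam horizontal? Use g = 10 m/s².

Sum moments about the left end (the unknown pivot reaction has zero arm there).
Beam weight: 9.81 × 10 = 98.1 N down at 2.095 m → arm 2.095 m, τ = 98.1 × 2.095 = 205.5 N·m clockwise.
Box: 3.89 × 10 = 38.9 N down at 1.63 m → arm 1.63 m, τ = 38.9 × 1.63 = 63.41 N·m clockwise.
Weight: 19.5 × 10 = 195 N down at 2.44 m → arm 2.44 m, τ = 195 × 2.44 = 475.8 N·m clockwise.
Paint can: 3.81 × 10 = 38.1 N down at 3.7 m → arm 3.7 m, τ = 38.1 × 3.7 = 141 N·m clockwise.
Net moment of the loads = 885.7 N·m clockwise.
The upward force F acts at the right end, arm 4.19 m, giving F × 4.19 counterclockwise.
Balancing moments: F × 4.19 = 885.7, giving F = 885.7 / 4.19 = 211 N.

F ≈ 211 N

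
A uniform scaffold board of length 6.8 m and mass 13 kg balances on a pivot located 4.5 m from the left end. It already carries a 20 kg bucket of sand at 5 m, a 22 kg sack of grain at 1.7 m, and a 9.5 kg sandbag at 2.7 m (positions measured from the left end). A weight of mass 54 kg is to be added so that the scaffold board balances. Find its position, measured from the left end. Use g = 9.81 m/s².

x ≈ 6.04 m from the left end

Sum moments about the pivot (at 4.5 m from the left end) (the support reaction has zero arm there).
Beam weight: 13 × 9.81 = 127.5 N down at 3.4 m → arm 1.1 m, τ = 127.5 × 1.1 = 140.2 N·m counterclockwise.
Bucket of sand: 20 × 9.81 = 196.2 N down at 5 m → arm 0.5 m, τ = 196.2 × 0.5 = 98.1 N·m clockwise.
Sack of grain: 22 × 9.81 = 215.8 N down at 1.7 m → arm 2.8 m, τ = 215.8 × 2.8 = 604.2 N·m counterclockwise.
Sandbag: 9.5 × 9.81 = 93.2 N down at 2.7 m → arm 1.8 m, τ = 93.2 × 1.8 = 167.8 N·m counterclockwise.
Net moment of existing loads = 814.1 N·m counterclockwise.
The weight weighs 54 × 9.81 = 529.7 N and must supply an equal clockwise moment, so its lever arm about the pivot is 814.1 / 529.7 = 1.54 m.
That puts it at 4.5 + 1.54 = 6.04 m from the left end.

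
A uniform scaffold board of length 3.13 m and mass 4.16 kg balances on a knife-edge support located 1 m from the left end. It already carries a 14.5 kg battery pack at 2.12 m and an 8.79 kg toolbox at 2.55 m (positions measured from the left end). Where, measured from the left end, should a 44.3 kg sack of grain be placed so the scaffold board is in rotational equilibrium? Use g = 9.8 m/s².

x ≈ 0.273 m from the left end

About the knife-edge support (at 1 m from the left end):
Beam weight: 4.16 × 9.8 = 40.77 N down at 1.565 m → arm 0.565 m, τ = 40.77 × 0.565 = 23.04 N·m clockwise.
Battery pack: 14.5 × 9.8 = 142.1 N down at 2.12 m → arm 1.12 m, τ = 142.1 × 1.12 = 159.2 N·m clockwise.
Toolbox: 8.79 × 9.8 = 86.14 N down at 2.55 m → arm 1.55 m, τ = 86.14 × 1.55 = 133.5 N·m clockwise.
Net moment of existing loads = 315.7 N·m clockwise.
The sack of grain weighs 44.3 × 9.8 = 434.1 N and must supply an equal counterclockwise moment, so its lever arm about the knife-edge support is 315.7 / 434.1 = 0.727 m.
That puts it at 1 − 0.727 = 0.273 m from the left end.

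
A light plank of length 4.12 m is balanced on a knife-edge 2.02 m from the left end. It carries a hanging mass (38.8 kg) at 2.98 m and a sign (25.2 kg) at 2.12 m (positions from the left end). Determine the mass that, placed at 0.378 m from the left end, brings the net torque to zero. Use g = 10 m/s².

m ≈ 24.2 kg

Choose the knife-edge (at 2.02 m from the left end) as the axis so the support reaction has zero arm there.
Hanging mass: 38.8 × 10 = 388 N down at 2.98 m → arm 0.96 m, τ = 388 × 0.96 = 372.5 N·m clockwise.
Sign: 25.2 × 10 = 252 N down at 2.12 m → arm 0.1 m, τ = 252 × 0.1 = 25.2 N·m clockwise.
Net moment of known loads = 397.7 N·m clockwise.
An unknown mass m at 0.378 m has arm 1.642 m; its moment is m·g·1.642 counterclockwise.
Στ = 0 ⇒ m × 10 × 1.642 = 397.7 ⇒ m = 397.7 / (10 × 1.642) = 24.2 kg.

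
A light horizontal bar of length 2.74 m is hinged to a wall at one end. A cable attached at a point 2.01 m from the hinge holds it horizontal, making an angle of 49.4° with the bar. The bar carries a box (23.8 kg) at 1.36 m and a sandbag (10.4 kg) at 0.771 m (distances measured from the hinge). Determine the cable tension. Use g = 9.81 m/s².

T ≈ 260 N

Take moments about the hinge.
Box: 23.8 × 9.81 = 233.5 N down at 1.36 m → arm 1.36 m, τ = 233.5 × 1.36 = 317.6 N·m clockwise.
Sandbag: 10.4 × 9.81 = 102 N down at 0.771 m → arm 0.771 m, τ = 102 × 0.771 = 78.64 N·m clockwise.
Total clockwise load moment = 396.2 N·m.
The cable tension T acts at 2.01 m; only its component perpendicular to the bar, T sinθ, produces torque. sin 49.4° = 0.7593.
For rotational equilibrium, T × 2.01 × 0.7593 = 396.2, so T = 396.2 / 1.526 = 260 N.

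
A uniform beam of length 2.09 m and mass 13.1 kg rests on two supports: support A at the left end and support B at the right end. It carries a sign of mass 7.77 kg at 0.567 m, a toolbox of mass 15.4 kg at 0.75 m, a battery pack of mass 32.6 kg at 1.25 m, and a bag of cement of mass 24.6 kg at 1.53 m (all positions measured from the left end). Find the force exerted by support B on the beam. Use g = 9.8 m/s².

Sum moments about support A (its reaction then has zero moment arm).
Beam weight: 13.1 × 9.8 = 128.4 N down at 1.045 m → arm 1.045 m, τ = 128.4 × 1.045 = 134.2 N·m clockwise.
Sign: 7.77 × 9.8 = 76.15 N down at 0.567 m → arm 0.567 m, τ = 76.15 × 0.567 = 43.18 N·m clockwise.
Toolbox: 15.4 × 9.8 = 150.9 N down at 0.75 m → arm 0.75 m, τ = 150.9 × 0.75 = 113.2 N·m clockwise.
Battery pack: 32.6 × 9.8 = 319.5 N down at 1.25 m → arm 1.25 m, τ = 319.5 × 1.25 = 399.4 N·m clockwise.
Bag of cement: 24.6 × 9.8 = 241.1 N down at 1.53 m → arm 1.53 m, τ = 241.1 × 1.53 = 368.9 N·m clockwise.
Net load moment about support A = 1059 N·m clockwise.
Reaction R at support B is upward at 2.09 m, arm 2.09 m → moment R × 2.09 counterclockwise.
For rotational equilibrium, R × 2.09 = 1059, so R = 507 N.

R_B ≈ 507 N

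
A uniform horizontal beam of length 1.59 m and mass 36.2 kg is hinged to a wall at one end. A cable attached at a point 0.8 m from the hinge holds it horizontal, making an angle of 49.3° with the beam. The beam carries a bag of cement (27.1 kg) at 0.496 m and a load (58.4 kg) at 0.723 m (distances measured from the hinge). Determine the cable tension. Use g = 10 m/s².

T ≈ 1390 N

Choose the hinge as the axis so the unknown hinge reaction has zero arm there.
Beam weight: 36.2 × 10 = 362 N down at 0.795 m → arm 0.795 m, τ = 362 × 0.795 = 287.8 N·m clockwise.
Bag of cement: 27.1 × 10 = 271 N down at 0.496 m → arm 0.496 m, τ = 271 × 0.496 = 134.4 N·m clockwise.
Load: 58.4 × 10 = 584 N down at 0.723 m → arm 0.723 m, τ = 584 × 0.723 = 422.2 N·m clockwise.
Total clockwise load moment = 844.4 N·m.
The cable tension T acts at 0.8 m; only its component perpendicular to the beam, T sinθ, produces torque. sin 49.3° = 0.7581.
Στ = 0 ⇒ T × 0.8 × 0.7581 = 844.4 ⇒ T = 844.4 / 0.6065 = 1390 N.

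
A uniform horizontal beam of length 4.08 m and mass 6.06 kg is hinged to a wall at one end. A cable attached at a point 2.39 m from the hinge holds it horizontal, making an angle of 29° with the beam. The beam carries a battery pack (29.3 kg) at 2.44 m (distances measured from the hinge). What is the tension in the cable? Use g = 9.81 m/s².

About the hinge:
Beam weight: 6.06 × 9.81 = 59.45 N down at 2.04 m → arm 2.04 m, τ = 59.45 × 2.04 = 121.3 N·m clockwise.
Battery pack: 29.3 × 9.81 = 287.4 N down at 2.44 m → arm 2.44 m, τ = 287.4 × 2.44 = 701.3 N·m clockwise.
Total clockwise load moment = 822.6 N·m.
The cable tension T acts at 2.39 m; only its component perpendicular to the beam, T sinθ, produces torque. sin 29° = 0.4848.
Setting net torque to zero: T × 2.39 × 0.4848 = 822.6 → T = 822.6 / 1.159 = 710 N.

T ≈ 710 N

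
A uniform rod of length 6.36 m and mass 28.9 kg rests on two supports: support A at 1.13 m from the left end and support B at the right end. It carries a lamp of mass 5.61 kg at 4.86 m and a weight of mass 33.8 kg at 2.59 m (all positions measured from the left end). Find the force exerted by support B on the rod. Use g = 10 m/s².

About support A:
Beam weight: 28.9 × 10 = 289 N down at 3.18 m → arm 2.05 m, τ = 289 × 2.05 = 592.4 N·m clockwise.
Lamp: 5.61 × 10 = 56.1 N down at 4.86 m → arm 3.73 m, τ = 56.1 × 3.73 = 209.3 N·m clockwise.
Weight: 33.8 × 10 = 338 N down at 2.59 m → arm 1.46 m, τ = 338 × 1.46 = 493.5 N·m clockwise.
Net load moment about support A = 1295 N·m clockwise.
Reaction R at support B is upward at 6.36 m, arm 5.23 m → moment R × 5.23 counterclockwise.
For rotational equilibrium, R × 5.23 = 1295, so R = 248 N.

R_B ≈ 248 N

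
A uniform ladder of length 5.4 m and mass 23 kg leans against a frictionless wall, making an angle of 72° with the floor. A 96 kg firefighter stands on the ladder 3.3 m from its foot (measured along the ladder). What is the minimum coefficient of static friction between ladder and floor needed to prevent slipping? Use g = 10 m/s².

μ_min ≈ 0.192

Sum moments about the foot of the ladder (the floor normal and friction both act there and drop out).
Ladder weight 23×10 = 230 N acts at 2.7 m along the ladder; its horizontal arm is 2.7·cos72° = 0.8343 m → τ = 191.9 N·m clockwise.
Firefighter: 96×10 = 960 N at 3.3 m → arm 1.02 m → τ = 979.2 N·m clockwise.
Wall normal N acts horizontally at the top; its moment arm is the height L sinθ = 5.4·sin72° = 5.136 m, counterclockwise.
Στ = 0 ⇒ N × 5.136 = 1171 ⇒ N = 228 N.
ΣFx = 0 ⇒ f = N_wall = 228 N. ΣFy = 0 ⇒ N_floor = 1190 N.
μ_min = f / N_floor = 228 / 1190 = 0.192.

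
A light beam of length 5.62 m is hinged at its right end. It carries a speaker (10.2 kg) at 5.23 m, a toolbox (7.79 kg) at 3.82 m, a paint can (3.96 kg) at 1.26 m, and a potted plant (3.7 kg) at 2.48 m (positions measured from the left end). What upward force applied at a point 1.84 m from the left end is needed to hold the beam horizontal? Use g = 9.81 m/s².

Choose the right end as the axis so the unknown pivot reaction has zero arm there.
Speaker: 10.2 × 9.81 = 100.1 N down at 5.23 m → arm 0.39 m, τ = 100.1 × 0.39 = 39.04 N·m counterclockwise.
Toolbox: 7.79 × 9.81 = 76.42 N down at 3.82 m → arm 1.8 m, τ = 76.42 × 1.8 = 137.6 N·m counterclockwise.
Paint can: 3.96 × 9.81 = 38.85 N down at 1.26 m → arm 4.36 m, τ = 38.85 × 4.36 = 169.4 N·m counterclockwise.
Potted plant: 3.7 × 9.81 = 36.3 N down at 2.48 m → arm 3.14 m, τ = 36.3 × 3.14 = 114 N·m counterclockwise.
Net moment of the loads = 460 N·m counterclockwise.
The upward force F acts at a point 1.84 m from the left end, arm 3.78 m, giving F × 3.78 clockwise.
For rotational equilibrium, F × 3.78 = 460, so F = 460 / 3.78 = 122 N.

F ≈ 122 N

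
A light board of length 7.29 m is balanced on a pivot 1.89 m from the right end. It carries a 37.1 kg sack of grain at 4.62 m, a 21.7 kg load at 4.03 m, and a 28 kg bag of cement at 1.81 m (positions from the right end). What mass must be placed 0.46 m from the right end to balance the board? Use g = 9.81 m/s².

Choose the pivot (at 1.89 m from the right end) as the axis so the support reaction has zero arm there.
Sack of grain: 37.1 × 9.81 = 364 N down at 4.62 m → arm 2.73 m, τ = 364 × 2.73 = 993.7 N·m counterclockwise.
Load: 21.7 × 9.81 = 212.9 N down at 4.03 m → arm 2.14 m, τ = 212.9 × 2.14 = 455.6 N·m counterclockwise.
Bag of cement: 28 × 9.81 = 274.7 N down at 1.81 m → arm 0.08 m, τ = 274.7 × 0.08 = 21.98 N·m clockwise.
Net moment of known loads = 1427 N·m counterclockwise.
An unknown mass m at 0.46 m has arm 1.43 m; its moment is m·g·1.43 clockwise.
Στ = 0 ⇒ m × 9.81 × 1.43 = 1427 ⇒ m = 1427 / (9.81 × 1.43) = 102 kg.

m ≈ 102 kg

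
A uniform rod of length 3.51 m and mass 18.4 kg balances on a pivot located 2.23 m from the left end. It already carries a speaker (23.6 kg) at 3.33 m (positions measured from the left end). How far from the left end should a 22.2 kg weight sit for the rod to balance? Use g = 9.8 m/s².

Take moments about the pivot (at 2.23 m from the left end).
Beam weight: 18.4 × 9.8 = 180.3 N down at 1.755 m → arm 0.475 m, τ = 180.3 × 0.475 = 85.64 N·m counterclockwise.
Speaker: 23.6 × 9.8 = 231.3 N down at 3.33 m → arm 1.1 m, τ = 231.3 × 1.1 = 254.4 N·m clockwise.
Net moment of existing loads = 168.8 N·m clockwise.
The weight weighs 22.2 × 9.8 = 217.6 N and must supply an equal counterclockwise moment, so its lever arm about the pivot is 168.8 / 217.6 = 0.776 m.
That puts it at 2.23 − 0.776 = 1.45 m from the left end.

x ≈ 1.45 m from the left end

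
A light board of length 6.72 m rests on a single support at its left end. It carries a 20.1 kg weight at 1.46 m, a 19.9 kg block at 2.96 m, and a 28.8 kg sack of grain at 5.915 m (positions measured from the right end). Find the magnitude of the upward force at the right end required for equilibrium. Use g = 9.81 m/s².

F ≈ 297 N

Choose the left end as the axis so the unknown pivot reaction has zero arm there.
Weight: 20.1 × 9.81 = 197.2 N down at 1.46 m → arm 5.26 m, τ = 197.2 × 5.26 = 1037 N·m clockwise.
Block: 19.9 × 9.81 = 195.2 N down at 2.96 m → arm 3.76 m, τ = 195.2 × 3.76 = 734 N·m clockwise.
Sack of grain: 28.8 × 9.81 = 282.5 N down at 5.915 m → arm 0.805 m, τ = 282.5 × 0.805 = 227.4 N·m clockwise.
Net moment of the loads = 1998 N·m clockwise.
The upward force F acts at the right end, arm 6.72 m, giving F × 6.72 counterclockwise.
Setting net torque to zero: F × 6.72 = 1998 → F = 1998 / 6.72 = 297 N.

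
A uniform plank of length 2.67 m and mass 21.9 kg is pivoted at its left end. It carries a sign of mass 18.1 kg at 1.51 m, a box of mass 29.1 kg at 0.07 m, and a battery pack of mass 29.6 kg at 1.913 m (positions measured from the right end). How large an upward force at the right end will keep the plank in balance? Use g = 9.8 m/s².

F ≈ 544 N

Take moments about the left end.
Beam weight: 21.9 × 9.8 = 214.6 N down at 1.335 m → arm 1.335 m, τ = 214.6 × 1.335 = 286.5 N·m clockwise.
Sign: 18.1 × 9.8 = 177.4 N down at 1.51 m → arm 1.16 m, τ = 177.4 × 1.16 = 205.8 N·m clockwise.
Box: 29.1 × 9.8 = 285.2 N down at 0.07 m → arm 2.6 m, τ = 285.2 × 2.6 = 741.5 N·m clockwise.
Battery pack: 29.6 × 9.8 = 290.1 N down at 1.913 m → arm 0.757 m, τ = 290.1 × 0.757 = 219.6 N·m clockwise.
Net moment of the loads = 1453 N·m clockwise.
The upward force F acts at the right end, arm 2.67 m, giving F × 2.67 counterclockwise.
For rotational equilibrium, F × 2.67 = 1453, so F = 1453 / 2.67 = 544 N.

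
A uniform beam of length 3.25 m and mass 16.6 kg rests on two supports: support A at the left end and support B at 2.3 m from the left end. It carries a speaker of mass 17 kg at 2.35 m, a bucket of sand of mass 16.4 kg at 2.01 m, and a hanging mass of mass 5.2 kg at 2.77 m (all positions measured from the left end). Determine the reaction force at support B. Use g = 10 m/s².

R_B ≈ 497 N

Taking torques about support A:
Beam weight: 16.6 × 10 = 166 N down at 1.625 m → arm 1.625 m, τ = 166 × 1.625 = 269.8 N·m clockwise.
Speaker: 17 × 10 = 170 N down at 2.35 m → arm 2.35 m, τ = 170 × 2.35 = 399.5 N·m clockwise.
Bucket of sand: 16.4 × 10 = 164 N down at 2.01 m → arm 2.01 m, τ = 164 × 2.01 = 329.6 N·m clockwise.
Hanging mass: 5.2 × 10 = 52 N down at 2.77 m → arm 2.77 m, τ = 52 × 2.77 = 144 N·m clockwise.
Net load moment about support A = 1143 N·m clockwise.
Reaction R at support B is upward at 2.3 m, arm 2.3 m → moment R × 2.3 counterclockwise.
Balancing moments: R × 2.3 = 1143, giving R = 497 N.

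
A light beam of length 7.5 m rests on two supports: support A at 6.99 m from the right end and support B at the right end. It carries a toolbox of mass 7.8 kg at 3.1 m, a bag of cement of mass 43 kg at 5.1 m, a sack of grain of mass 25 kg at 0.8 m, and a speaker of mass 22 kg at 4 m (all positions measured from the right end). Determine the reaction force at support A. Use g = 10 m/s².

R_A ≈ 503 N

Taking torques about support B:
Toolbox: 7.8 × 10 = 78 N down at 3.1 m → arm 3.1 m, τ = 78 × 3.1 = 241.8 N·m counterclockwise.
Bag of cement: 43 × 10 = 430 N down at 5.1 m → arm 5.1 m, τ = 430 × 5.1 = 2193 N·m counterclockwise.
Sack of grain: 25 × 10 = 250 N down at 0.8 m → arm 0.8 m, τ = 250 × 0.8 = 200 N·m counterclockwise.
Speaker: 22 × 10 = 220 N down at 4 m → arm 4 m, τ = 220 × 4 = 880 N·m counterclockwise.
Net load moment about support B = 3515 N·m counterclockwise.
Reaction R at support A is upward at 6.99 m, arm 6.99 m → moment R × 6.99 clockwise.
Στ = 0 ⇒ R × 6.99 = 3515 ⇒ R = 503 N.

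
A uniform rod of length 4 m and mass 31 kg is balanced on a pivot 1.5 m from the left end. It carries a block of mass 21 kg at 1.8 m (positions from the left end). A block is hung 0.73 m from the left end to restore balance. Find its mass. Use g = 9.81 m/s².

About the pivot (at 1.5 m from the left end):
Beam weight: 31 × 9.81 = 304.1 N down at 2 m → arm 0.5 m, τ = 304.1 × 0.5 = 152.1 N·m clockwise.
Block: 21 × 9.81 = 206 N down at 1.8 m → arm 0.3 m, τ = 206 × 0.3 = 61.8 N·m clockwise.
Net moment of known loads = 213.9 N·m clockwise.
An unknown mass m at 0.73 m has arm 0.77 m; its moment is m·g·0.77 counterclockwise.
Στ = 0 ⇒ m × 9.81 × 0.77 = 213.9 ⇒ m = 213.9 / (9.81 × 0.77) = 28.3 kg.

m ≈ 28.3 kg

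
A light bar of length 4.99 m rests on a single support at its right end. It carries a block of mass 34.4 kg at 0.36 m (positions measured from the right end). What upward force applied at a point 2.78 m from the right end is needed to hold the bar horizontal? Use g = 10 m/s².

Take moments about the right end.
Block: 34.4 × 10 = 344 N down at 0.36 m → arm 0.36 m, τ = 344 × 0.36 = 123.8 N·m counterclockwise.
Net moment of the loads = 123.8 N·m counterclockwise.
The upward force F acts at a point 2.78 m from the right end, arm 2.78 m, giving F × 2.78 clockwise.
Balancing moments: F × 2.78 = 123.8, giving F = 123.8 / 2.78 = 44.5 N.

F ≈ 44.5 N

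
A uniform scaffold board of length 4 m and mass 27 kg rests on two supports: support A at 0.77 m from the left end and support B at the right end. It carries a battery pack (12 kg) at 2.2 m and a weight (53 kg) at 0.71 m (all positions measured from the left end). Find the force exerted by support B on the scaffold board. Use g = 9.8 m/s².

R_B ≈ 143 N

Choose support A as the axis so its reaction then has zero moment arm.
Beam weight: 27 × 9.8 = 264.6 N down at 2 m → arm 1.23 m, τ = 264.6 × 1.23 = 325.5 N·m clockwise.
Battery pack: 12 × 9.8 = 117.6 N down at 2.2 m → arm 1.43 m, τ = 117.6 × 1.43 = 168.2 N·m clockwise.
Weight: 53 × 9.8 = 519.4 N down at 0.71 m → arm 0.06 m, τ = 519.4 × 0.06 = 31.16 N·m counterclockwise.
Net load moment about support A = 462.5 N·m clockwise.
Reaction R at support B is upward at 4 m, arm 3.23 m → moment R × 3.23 counterclockwise.
For rotational equilibrium, R × 3.23 = 462.5, so R = 143 N.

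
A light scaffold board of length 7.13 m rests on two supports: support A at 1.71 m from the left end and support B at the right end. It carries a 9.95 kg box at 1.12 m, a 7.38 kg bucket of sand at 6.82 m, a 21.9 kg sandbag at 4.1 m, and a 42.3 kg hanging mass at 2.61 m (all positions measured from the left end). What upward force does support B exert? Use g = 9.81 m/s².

About support A:
Box: 9.95 × 9.81 = 97.61 N down at 1.12 m → arm 0.59 m, τ = 97.61 × 0.59 = 57.59 N·m counterclockwise.
Bucket of sand: 7.38 × 9.81 = 72.4 N down at 6.82 m → arm 5.11 m, τ = 72.4 × 5.11 = 370 N·m clockwise.
Sandbag: 21.9 × 9.81 = 214.8 N down at 4.1 m → arm 2.39 m, τ = 214.8 × 2.39 = 513.4 N·m clockwise.
Hanging mass: 42.3 × 9.81 = 415 N down at 2.61 m → arm 0.9 m, τ = 415 × 0.9 = 373.5 N·m clockwise.
Net load moment about support A = 1199 N·m clockwise.
Reaction R at support B is upward at 7.13 m, arm 5.42 m → moment R × 5.42 counterclockwise.
Setting net torque to zero: R × 5.42 = 1199 → R = 221 N.

R_B ≈ 221 N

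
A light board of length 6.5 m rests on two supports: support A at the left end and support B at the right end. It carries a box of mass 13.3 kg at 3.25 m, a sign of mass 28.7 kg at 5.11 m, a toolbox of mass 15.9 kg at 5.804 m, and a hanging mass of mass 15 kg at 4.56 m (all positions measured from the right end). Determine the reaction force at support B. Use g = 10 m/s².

Take moments about support A.
Box: 13.3 × 10 = 133 N down at 3.25 m → arm 3.25 m, τ = 133 × 3.25 = 432.2 N·m clockwise.
Sign: 28.7 × 10 = 287 N down at 5.11 m → arm 1.39 m, τ = 287 × 1.39 = 398.9 N·m clockwise.
Toolbox: 15.9 × 10 = 159 N down at 5.804 m → arm 0.696 m, τ = 159 × 0.696 = 110.7 N·m clockwise.
Hanging mass: 15 × 10 = 150 N down at 4.56 m → arm 1.94 m, τ = 150 × 1.94 = 291 N·m clockwise.
Net load moment about support A = 1233 N·m clockwise.
Reaction R at support B is upward at 0 m, arm 6.5 m → moment R × 6.5 counterclockwise.
Setting net torque to zero: R × 6.5 = 1233 → R = 190 N.

R_B ≈ 190 N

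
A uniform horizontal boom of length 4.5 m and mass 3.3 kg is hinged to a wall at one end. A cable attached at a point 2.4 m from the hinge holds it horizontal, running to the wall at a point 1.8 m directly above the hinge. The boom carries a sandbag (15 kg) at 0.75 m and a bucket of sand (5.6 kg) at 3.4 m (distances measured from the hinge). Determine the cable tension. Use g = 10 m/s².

T ≈ 262 N

Choose the hinge as the axis so the unknown hinge reaction has zero arm there.
Beam weight: 3.3 × 10 = 33 N down at 2.25 m → arm 2.25 m, τ = 33 × 2.25 = 74.25 N·m clockwise.
Sandbag: 15 × 10 = 150 N down at 0.75 m → arm 0.75 m, τ = 150 × 0.75 = 112.5 N·m clockwise.
Bucket of sand: 5.6 × 10 = 56 N down at 3.4 m → arm 3.4 m, τ = 56 × 3.4 = 190.4 N·m clockwise.
Total clockwise load moment = 377.1 N·m.
The cable tension T acts at 2.4 m; only its component perpendicular to the boom, T sinθ, produces torque. sinθ = h/√(h²+d²) = 1.8/√(1.8²+2.4²) = 0.6.
For rotational equilibrium, T × 2.4 × 0.6 = 377.1, so T = 377.1 / 1.44 = 262 N.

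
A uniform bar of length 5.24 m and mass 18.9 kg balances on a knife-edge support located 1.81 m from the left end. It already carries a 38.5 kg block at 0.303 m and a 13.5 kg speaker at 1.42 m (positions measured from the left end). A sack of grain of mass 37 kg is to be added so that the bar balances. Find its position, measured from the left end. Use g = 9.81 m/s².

Sum moments about the knife-edge support (at 1.81 m from the left end) (the support reaction has zero arm there).
Beam weight: 18.9 × 9.81 = 185.4 N down at 2.62 m → arm 0.81 m, τ = 185.4 × 0.81 = 150.2 N·m clockwise.
Block: 38.5 × 9.81 = 377.7 N down at 0.303 m → arm 1.507 m, τ = 377.7 × 1.507 = 569.2 N·m counterclockwise.
Speaker: 13.5 × 9.81 = 132.4 N down at 1.42 m → arm 0.39 m, τ = 132.4 × 0.39 = 51.64 N·m counterclockwise.
Net moment of existing loads = 470.6 N·m counterclockwise.
The sack of grain weighs 37 × 9.81 = 363 N and must supply an equal clockwise moment, so its lever arm about the knife-edge support is 470.6 / 363 = 1.3 m.
That puts it at 1.81 + 1.3 = 3.11 m from the left end.

x ≈ 3.11 m from the left end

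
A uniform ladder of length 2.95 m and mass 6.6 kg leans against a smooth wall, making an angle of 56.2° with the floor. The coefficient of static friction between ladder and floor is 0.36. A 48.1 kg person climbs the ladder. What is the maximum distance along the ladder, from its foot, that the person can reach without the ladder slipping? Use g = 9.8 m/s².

Sum moments about the foot of the ladder (the floor normal and friction both act there and drop out).
Ladder weight 6.6×9.8 = 64.68 N acts at 1.475 m along the ladder; its horizontal arm is 1.475·cos56.2° = 0.8205 m → τ = 53.07 N·m clockwise.
Person weight 48.1×9.8 = 471.4 N at distance d → arm d·cos56.2° → τ = 471.4·d·0.5563 clockwise.
Wall normal N at the top has arm L sinθ = 2.451 m counterclockwise, so Στ = 0 gives N·2.451 = 53.07 + 262.2·d.
ΣFy = 0 ⇒ N_floor = 536.1 N, so the maximum friction is μ_s·N_floor = 0.36×536.1 = 193 N. ΣFx = 0 ⇒ N_wall = f, so at the slipping point N = 193 N.
Substituting: 193×2.451 = 53.07 + 262.2·d ⇒ d = (473 − 53.07) / 262.2 = 1.6 m.

d ≈ 1.6 m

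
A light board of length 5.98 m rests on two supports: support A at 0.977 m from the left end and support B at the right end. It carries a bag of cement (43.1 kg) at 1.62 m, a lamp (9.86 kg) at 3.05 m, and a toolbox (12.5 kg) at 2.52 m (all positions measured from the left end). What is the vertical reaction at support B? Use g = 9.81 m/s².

R_B ≈ 132 N

Choose support A as the axis so its reaction then has zero moment arm.
Bag of cement: 43.1 × 9.81 = 422.8 N down at 1.62 m → arm 0.643 m, τ = 422.8 × 0.643 = 271.9 N·m clockwise.
Lamp: 9.86 × 9.81 = 96.73 N down at 3.05 m → arm 2.073 m, τ = 96.73 × 2.073 = 200.5 N·m clockwise.
Toolbox: 12.5 × 9.81 = 122.6 N down at 2.52 m → arm 1.543 m, τ = 122.6 × 1.543 = 189.2 N·m clockwise.
Net load moment about support A = 661.6 N·m clockwise.
Reaction R at support B is upward at 5.98 m, arm 5.003 m → moment R × 5.003 counterclockwise.
Setting net torque to zero: R × 5.003 = 661.6 → R = 132 N.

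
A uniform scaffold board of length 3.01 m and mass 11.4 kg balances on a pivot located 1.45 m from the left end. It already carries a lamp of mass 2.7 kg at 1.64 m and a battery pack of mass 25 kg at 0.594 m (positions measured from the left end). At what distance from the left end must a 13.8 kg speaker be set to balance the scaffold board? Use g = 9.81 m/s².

About the pivot (at 1.45 m from the left end):
Beam weight: 11.4 × 9.81 = 111.8 N down at 1.505 m → arm 0.055 m, τ = 111.8 × 0.055 = 6.149 N·m clockwise.
Lamp: 2.7 × 9.81 = 26.49 N down at 1.64 m → arm 0.19 m, τ = 26.49 × 0.19 = 5.033 N·m clockwise.
Battery pack: 25 × 9.81 = 245.2 N down at 0.594 m → arm 0.856 m, τ = 245.2 × 0.856 = 209.9 N·m counterclockwise.
Net moment of existing loads = 198.7 N·m counterclockwise.
The speaker weighs 13.8 × 9.81 = 135.4 N and must supply an equal clockwise moment, so its lever arm about the pivot is 198.7 / 135.4 = 1.47 m.
That puts it at 1.45 + 1.47 = 2.92 m from the left end.

x ≈ 2.92 m from the left end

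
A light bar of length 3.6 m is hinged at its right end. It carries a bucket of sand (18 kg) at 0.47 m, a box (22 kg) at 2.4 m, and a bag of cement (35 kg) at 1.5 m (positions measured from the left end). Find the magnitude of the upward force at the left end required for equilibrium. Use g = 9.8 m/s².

F ≈ 425 N

Take moments about the right end.
Bucket of sand: 18 × 9.8 = 176.4 N down at 0.47 m → arm 3.13 m, τ = 176.4 × 3.13 = 552.1 N·m counterclockwise.
Box: 22 × 9.8 = 215.6 N down at 2.4 m → arm 1.2 m, τ = 215.6 × 1.2 = 258.7 N·m counterclockwise.
Bag of cement: 35 × 9.8 = 343 N down at 1.5 m → arm 2.1 m, τ = 343 × 2.1 = 720.3 N·m counterclockwise.
Net moment of the loads = 1531 N·m counterclockwise.
The upward force F acts at the left end, arm 3.6 m, giving F × 3.6 clockwise.
Balancing moments: F × 3.6 = 1531, giving F = 1531 / 3.6 = 425 N.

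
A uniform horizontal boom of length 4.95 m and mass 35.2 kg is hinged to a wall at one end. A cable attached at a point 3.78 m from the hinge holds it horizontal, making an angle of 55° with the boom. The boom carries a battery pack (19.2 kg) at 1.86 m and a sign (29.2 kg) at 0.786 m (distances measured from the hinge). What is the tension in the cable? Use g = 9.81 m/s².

Sum moments about the hinge (the unknown hinge reaction has zero arm there).
Beam weight: 35.2 × 9.81 = 345.3 N down at 2.475 m → arm 2.475 m, τ = 345.3 × 2.475 = 854.6 N·m clockwise.
Battery pack: 19.2 × 9.81 = 188.4 N down at 1.86 m → arm 1.86 m, τ = 188.4 × 1.86 = 350.4 N·m clockwise.
Sign: 29.2 × 9.81 = 286.5 N down at 0.786 m → arm 0.786 m, τ = 286.5 × 0.786 = 225.2 N·m clockwise.
Total clockwise load moment = 1430 N·m.
The cable tension T acts at 3.78 m; only its component perpendicular to the boom, T sinθ, produces torque. sin 55° = 0.8192.
Setting net torque to zero: T × 3.78 × 0.8192 = 1430 → T = 1430 / 3.097 = 462 N.

T ≈ 462 N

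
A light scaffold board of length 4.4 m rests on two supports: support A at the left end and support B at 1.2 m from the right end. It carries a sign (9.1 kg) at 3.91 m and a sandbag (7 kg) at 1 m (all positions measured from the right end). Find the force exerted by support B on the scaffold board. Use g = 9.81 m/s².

Take moments about support A.
Sign: 9.1 × 9.81 = 89.27 N down at 3.91 m → arm 0.49 m, τ = 89.27 × 0.49 = 43.74 N·m clockwise.
Sandbag: 7 × 9.81 = 68.67 N down at 1 m → arm 3.4 m, τ = 68.67 × 3.4 = 233.5 N·m clockwise.
Net load moment about support A = 277.2 N·m clockwise.
Reaction R at support B is upward at 1.2 m, arm 3.2 m → moment R × 3.2 counterclockwise.
For rotational equilibrium, R × 3.2 = 277.2, so R = 86.6 N.

R_B ≈ 86.6 N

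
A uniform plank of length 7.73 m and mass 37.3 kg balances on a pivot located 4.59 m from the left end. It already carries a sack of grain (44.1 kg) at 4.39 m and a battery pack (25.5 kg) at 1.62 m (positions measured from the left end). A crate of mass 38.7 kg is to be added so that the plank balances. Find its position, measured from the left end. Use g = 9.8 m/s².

Choose the pivot (at 4.59 m from the left end) as the axis so the support reaction has zero arm there.
Beam weight: 37.3 × 9.8 = 365.5 N down at 3.865 m → arm 0.725 m, τ = 365.5 × 0.725 = 265 N·m counterclockwise.
Sack of grain: 44.1 × 9.8 = 432.2 N down at 4.39 m → arm 0.2 m, τ = 432.2 × 0.2 = 86.44 N·m counterclockwise.
Battery pack: 25.5 × 9.8 = 249.9 N down at 1.62 m → arm 2.97 m, τ = 249.9 × 2.97 = 742.2 N·m counterclockwise.
Net moment of existing loads = 1094 N·m counterclockwise.
The crate weighs 38.7 × 9.8 = 379.3 N and must supply an equal clockwise moment, so its lever arm about the pivot is 1094 / 379.3 = 2.88 m.
That puts it at 4.59 + 2.88 = 7.47 m from the left end.

x ≈ 7.47 m from the left end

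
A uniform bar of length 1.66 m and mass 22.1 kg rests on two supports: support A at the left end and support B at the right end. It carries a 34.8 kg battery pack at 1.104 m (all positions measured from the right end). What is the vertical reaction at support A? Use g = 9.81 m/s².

Sum moments about support B (its reaction then has zero moment arm).
Beam weight: 22.1 × 9.81 = 216.8 N down at 0.83 m → arm 0.83 m, τ = 216.8 × 0.83 = 179.9 N·m counterclockwise.
Battery pack: 34.8 × 9.81 = 341.4 N down at 1.104 m → arm 1.104 m, τ = 341.4 × 1.104 = 376.9 N·m counterclockwise.
Net load moment about support B = 556.8 N·m counterclockwise.
Reaction R at support A is upward at 1.66 m, arm 1.66 m → moment R × 1.66 clockwise.
For rotational equilibrium, R × 1.66 = 556.8, so R = 335 N.

R_A ≈ 335 N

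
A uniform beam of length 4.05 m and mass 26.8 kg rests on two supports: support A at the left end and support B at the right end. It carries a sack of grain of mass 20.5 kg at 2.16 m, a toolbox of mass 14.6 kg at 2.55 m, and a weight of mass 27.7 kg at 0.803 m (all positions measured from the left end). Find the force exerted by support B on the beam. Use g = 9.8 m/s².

R_B ≈ 382 N

About support A:
Beam weight: 26.8 × 9.8 = 262.6 N down at 2.025 m → arm 2.025 m, τ = 262.6 × 2.025 = 531.8 N·m clockwise.
Sack of grain: 20.5 × 9.8 = 200.9 N down at 2.16 m → arm 2.16 m, τ = 200.9 × 2.16 = 433.9 N·m clockwise.
Toolbox: 14.6 × 9.8 = 143.1 N down at 2.55 m → arm 2.55 m, τ = 143.1 × 2.55 = 364.9 N·m clockwise.
Weight: 27.7 × 9.8 = 271.5 N down at 0.803 m → arm 0.803 m, τ = 271.5 × 0.803 = 218 N·m clockwise.
Net load moment about support A = 1549 N·m clockwise.
Reaction R at support B is upward at 4.05 m, arm 4.05 m → moment R × 4.05 counterclockwise.
For rotational equilibrium, R × 4.05 = 1549, so R = 382 N.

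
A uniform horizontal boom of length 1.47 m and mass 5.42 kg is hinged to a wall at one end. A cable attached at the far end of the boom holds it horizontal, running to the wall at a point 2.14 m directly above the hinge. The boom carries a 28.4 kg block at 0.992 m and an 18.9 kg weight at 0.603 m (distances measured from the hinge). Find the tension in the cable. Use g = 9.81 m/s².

T ≈ 353 N

Take moments about the hinge.
Beam weight: 5.42 × 9.81 = 53.17 N down at 0.735 m → arm 0.735 m, τ = 53.17 × 0.735 = 39.08 N·m clockwise.
Block: 28.4 × 9.81 = 278.6 N down at 0.992 m → arm 0.992 m, τ = 278.6 × 0.992 = 276.4 N·m clockwise.
Weight: 18.9 × 9.81 = 185.4 N down at 0.603 m → arm 0.603 m, τ = 185.4 × 0.603 = 111.8 N·m clockwise.
Total clockwise load moment = 427.3 N·m.
The cable tension T acts at 1.47 m; only its component perpendicular to the boom, T sinθ, produces torque. sinθ = h/√(h²+d²) = 2.14/√(2.14²+1.47²) = 0.8243.
Balancing moments: T × 1.47 × 0.8243 = 427.3, giving T = 427.3 / 1.212 = 353 N.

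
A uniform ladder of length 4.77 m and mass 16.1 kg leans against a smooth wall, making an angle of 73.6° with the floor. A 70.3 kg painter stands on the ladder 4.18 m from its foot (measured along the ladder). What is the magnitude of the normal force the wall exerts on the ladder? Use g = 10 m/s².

N_wall ≈ 205 N

About the foot of the ladder:
Ladder weight 16.1×10 = 161 N acts at 2.385 m along the ladder; its horizontal arm is 2.385·cos73.6° = 0.6734 m → τ = 108.4 N·m clockwise.
Painter: 70.3×10 = 703 N at 4.18 m → arm 1.18 m → τ = 829.5 N·m clockwise.
Wall normal N acts horizontally at the top; its moment arm is the height L sinθ = 4.77·sin73.6° = 4.576 m, counterclockwise.
For rotational equilibrium, N × 4.576 = 937.9, so N = 205 N.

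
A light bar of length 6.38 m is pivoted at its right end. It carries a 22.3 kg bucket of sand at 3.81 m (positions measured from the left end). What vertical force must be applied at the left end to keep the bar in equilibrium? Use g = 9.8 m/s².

F ≈ 88 N

Take moments about the right end.
Bucket of sand: 22.3 × 9.8 = 218.5 N down at 3.81 m → arm 2.57 m, τ = 218.5 × 2.57 = 561.5 N·m counterclockwise.
Net moment of the loads = 561.5 N·m counterclockwise.
The upward force F acts at the left end, arm 6.38 m, giving F × 6.38 clockwise.
Στ = 0 ⇒ F × 6.38 = 561.5 ⇒ F = 561.5 / 6.38 = 88 N.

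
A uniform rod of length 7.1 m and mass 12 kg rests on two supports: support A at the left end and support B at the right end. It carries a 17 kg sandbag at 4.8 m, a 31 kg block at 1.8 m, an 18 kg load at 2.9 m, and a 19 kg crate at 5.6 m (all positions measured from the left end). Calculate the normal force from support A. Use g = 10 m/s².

R_A ≈ 493 N

Take moments about support B.
Beam weight: 12 × 10 = 120 N down at 3.55 m → arm 3.55 m, τ = 120 × 3.55 = 426 N·m counterclockwise.
Sandbag: 17 × 10 = 170 N down at 4.8 m → arm 2.3 m, τ = 170 × 2.3 = 391 N·m counterclockwise.
Block: 31 × 10 = 310 N down at 1.8 m → arm 5.3 m, τ = 310 × 5.3 = 1643 N·m counterclockwise.
Load: 18 × 10 = 180 N down at 2.9 m → arm 4.2 m, τ = 180 × 4.2 = 756 N·m counterclockwise.
Crate: 19 × 10 = 190 N down at 5.6 m → arm 1.5 m, τ = 190 × 1.5 = 285 N·m counterclockwise.
Net load moment about support B = 3501 N·m counterclockwise.
Reaction R at support A is upward at 0 m, arm 7.1 m → moment R × 7.1 clockwise.
For rotational equilibrium, R × 7.1 = 3501, so R = 493 N.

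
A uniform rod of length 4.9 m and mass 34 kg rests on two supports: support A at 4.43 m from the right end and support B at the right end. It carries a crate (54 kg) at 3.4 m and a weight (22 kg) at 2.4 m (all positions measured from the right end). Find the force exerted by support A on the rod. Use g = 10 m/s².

About support B:
Beam weight: 34 × 10 = 340 N down at 2.45 m → arm 2.45 m, τ = 340 × 2.45 = 833 N·m counterclockwise.
Crate: 54 × 10 = 540 N down at 3.4 m → arm 3.4 m, τ = 540 × 3.4 = 1836 N·m counterclockwise.
Weight: 22 × 10 = 220 N down at 2.4 m → arm 2.4 m, τ = 220 × 2.4 = 528 N·m counterclockwise.
Net load moment about support B = 3197 N·m counterclockwise.
Reaction R at support A is upward at 4.43 m, arm 4.43 m → moment R × 4.43 clockwise.
Στ = 0 ⇒ R × 4.43 = 3197 ⇒ R = 722 N.

R_A ≈ 722 N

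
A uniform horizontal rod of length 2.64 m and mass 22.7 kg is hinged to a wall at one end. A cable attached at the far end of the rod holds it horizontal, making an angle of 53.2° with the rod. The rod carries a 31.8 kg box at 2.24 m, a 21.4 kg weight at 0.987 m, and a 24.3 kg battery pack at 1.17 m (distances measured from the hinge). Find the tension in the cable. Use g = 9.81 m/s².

Taking torques about the hinge:
Beam weight: 22.7 × 9.81 = 222.7 N down at 1.32 m → arm 1.32 m, τ = 222.7 × 1.32 = 294 N·m clockwise.
Box: 31.8 × 9.81 = 312 N down at 2.24 m → arm 2.24 m, τ = 312 × 2.24 = 698.9 N·m clockwise.
Weight: 21.4 × 9.81 = 209.9 N down at 0.987 m → arm 0.987 m, τ = 209.9 × 0.987 = 207.2 N·m clockwise.
Battery pack: 24.3 × 9.81 = 238.4 N down at 1.17 m → arm 1.17 m, τ = 238.4 × 1.17 = 278.9 N·m clockwise.
Total clockwise load moment = 1479 N·m.
The cable tension T acts at 2.64 m; only its component perpendicular to the rod, T sinθ, produces torque. sin 53.2° = 0.8007.
Στ = 0 ⇒ T × 2.64 × 0.8007 = 1479 ⇒ T = 1479 / 2.114 = 700 N.

T ≈ 700 N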